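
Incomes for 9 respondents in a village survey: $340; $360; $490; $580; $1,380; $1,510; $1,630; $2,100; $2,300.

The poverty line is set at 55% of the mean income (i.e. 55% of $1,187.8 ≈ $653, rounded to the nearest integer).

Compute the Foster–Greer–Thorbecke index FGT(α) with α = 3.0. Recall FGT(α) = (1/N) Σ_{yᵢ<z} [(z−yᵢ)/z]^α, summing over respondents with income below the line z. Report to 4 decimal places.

0.0242

Incomes under z: $340, $360, $490, $580 (q = 4 of N = 9).
Shortfall ratios: (653−340)/653 = 0.4793; (653−360)/653 = 0.4487; (653−490)/653 = 0.2496; (653−580)/653 = 0.1118.
Raised to α = 3.0: 0.11013; 0.09034; 0.01555; 0.00140.
Sum = 0.217414; FGT(3.0) = 0.217414 / 9 = 0.0242.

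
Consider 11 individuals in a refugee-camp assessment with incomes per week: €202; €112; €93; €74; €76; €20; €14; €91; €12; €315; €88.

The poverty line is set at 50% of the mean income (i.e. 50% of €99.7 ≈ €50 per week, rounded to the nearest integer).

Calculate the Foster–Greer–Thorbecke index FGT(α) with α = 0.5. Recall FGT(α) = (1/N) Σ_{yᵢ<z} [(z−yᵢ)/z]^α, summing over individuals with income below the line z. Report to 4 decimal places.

0.2268

Incomes under z: €12, €14, €20 (q = 3 of N = 11).
Gap ratios (z−y)/z: (50−12)/50 = 0.7600; (50−14)/50 = 0.7200; (50−20)/50 = 0.6000.
Raised to α = 0.5: 0.87178; 0.84853; 0.77460.
Sum = 2.494905; FGT(0.5) = 2.494905 / 11 = 0.2268.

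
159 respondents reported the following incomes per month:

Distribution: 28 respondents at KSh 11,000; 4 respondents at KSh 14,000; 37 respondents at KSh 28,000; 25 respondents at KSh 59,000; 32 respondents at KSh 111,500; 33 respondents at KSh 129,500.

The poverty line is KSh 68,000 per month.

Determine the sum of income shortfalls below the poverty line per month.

KSh 3,517,000

Below the line: 28×KSh 11,000, 4×KSh 14,000, 37×KSh 28,000, 25×KSh 59,000 (q = 94 of N = 159).
Individual gaps: 28×(68000−11000) = 1596000; 4×(68000−14000) = 216000; 37×(68000−28000) = 1480000; 25×(68000−59000) = 225000.
Aggregate gap = KSh 3,517,000.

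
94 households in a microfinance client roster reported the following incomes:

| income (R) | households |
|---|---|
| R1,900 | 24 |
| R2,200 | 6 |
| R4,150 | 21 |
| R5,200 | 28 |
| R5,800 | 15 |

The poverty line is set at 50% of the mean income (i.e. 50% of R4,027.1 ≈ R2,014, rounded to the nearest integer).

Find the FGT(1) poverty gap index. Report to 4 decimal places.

Poor units: 24×R1,900 (q = 24 of N = 94).
Normalized shortfalls: (2014−1900)/2014 = 0.0566 (×24).
Σ = 1.358491. Dividing by the full population N = 94 gives P₁ = 0.0145.

0.0145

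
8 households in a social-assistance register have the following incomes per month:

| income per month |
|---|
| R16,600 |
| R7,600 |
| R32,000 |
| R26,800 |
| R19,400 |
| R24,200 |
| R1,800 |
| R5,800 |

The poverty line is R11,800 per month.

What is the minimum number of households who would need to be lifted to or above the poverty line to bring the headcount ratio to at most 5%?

3 of the 8 households are poor, so H = 3/8 = 0.375.
A headcount ratio of at most 5% allows at most ⌊0.05 × 8⌋ = 0 poor households.
So at least 3 − 0 = 3 must be lifted.

3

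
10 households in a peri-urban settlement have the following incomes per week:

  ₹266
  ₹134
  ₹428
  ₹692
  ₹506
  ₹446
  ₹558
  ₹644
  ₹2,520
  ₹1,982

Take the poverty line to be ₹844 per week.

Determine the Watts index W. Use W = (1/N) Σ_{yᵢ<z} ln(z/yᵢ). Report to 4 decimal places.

0.5706

Poor units: ₹134, ₹266, ₹428, ₹446, ₹506, ₹558, ₹644, ₹692 (q = 8 of N = 10).
Log gaps: ln(844/134) = 1.8403; ln(844/266) = 1.1547; ln(844/428) = 0.6790; ln(844/446) = 0.6378; ln(844/506) = 0.5116; ln(844/558) = 0.4138; ln(844/644) = 0.2705; ln(844/692) = 0.1986.
W = 5.706261 / 10 = 0.5706.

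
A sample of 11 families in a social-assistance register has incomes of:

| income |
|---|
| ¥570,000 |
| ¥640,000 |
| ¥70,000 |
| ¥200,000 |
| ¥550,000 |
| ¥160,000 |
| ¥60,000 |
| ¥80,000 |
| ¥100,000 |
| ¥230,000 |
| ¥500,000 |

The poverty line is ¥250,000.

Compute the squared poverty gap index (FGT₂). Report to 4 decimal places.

Below z: ¥60,000, ¥70,000, ¥80,000, ¥100,000, ¥160,000, ¥200,000, ¥230,000 (q = 7 of N = 11).
Normalized shortfalls: (250000−60000)/250000 = 0.7600; (250000−70000)/250000 = 0.7200; (250000−80000)/250000 = 0.6800; (250000−100000)/250000 = 0.6000; (250000−160000)/250000 = 0.3600; (250000−200000)/250000 = 0.2000; (250000−230000)/250000 = 0.0800.
Squared: 0.5776; 0.5184; 0.4624; 0.3600; 0.1296; 0.0400; 0.0064.
Sum = 2.094400; P₂ = 2.094400 / 11 = 0.1904.

0.1904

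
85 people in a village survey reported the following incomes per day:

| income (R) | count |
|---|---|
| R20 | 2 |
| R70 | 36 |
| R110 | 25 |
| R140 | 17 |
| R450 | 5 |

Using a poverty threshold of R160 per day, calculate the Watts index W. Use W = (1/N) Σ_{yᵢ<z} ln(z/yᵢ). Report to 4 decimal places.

Poor units: 2×R20, 36×R70, 25×R110, 17×R140 (q = 80 of N = 85).
ln(z/y) terms: ln(160/20) = 2.0794 (×2); ln(160/70) = 0.8267 (×36); ln(160/110) = 0.3747 (×25); ln(160/140) = 0.1335 (×17).
W = 45.556682 / 85 = 0.5360.

0.5360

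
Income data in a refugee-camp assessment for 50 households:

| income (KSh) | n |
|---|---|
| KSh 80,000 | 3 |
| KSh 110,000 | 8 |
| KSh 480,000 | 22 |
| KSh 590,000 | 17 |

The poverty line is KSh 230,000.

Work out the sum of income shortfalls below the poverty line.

KSh 1,410,000

Below z: 3×KSh 80,000, 8×KSh 110,000 (q = 11 of N = 50).
Individual gaps: 3×(230000−80000) = 450000; 8×(230000−110000) = 960000.
Aggregate gap = KSh 1,410,000.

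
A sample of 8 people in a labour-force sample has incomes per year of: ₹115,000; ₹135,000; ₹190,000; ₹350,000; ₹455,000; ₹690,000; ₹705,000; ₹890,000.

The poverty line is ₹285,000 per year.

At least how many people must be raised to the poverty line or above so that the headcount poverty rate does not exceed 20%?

Currently q = 3 of N = 8 are below the line (H = 0.375).
A headcount ratio of at most 20% allows at most ⌊0.20 × 8⌋ = 1 poor people.
So at least 3 − 1 = 2 must be lifted.

2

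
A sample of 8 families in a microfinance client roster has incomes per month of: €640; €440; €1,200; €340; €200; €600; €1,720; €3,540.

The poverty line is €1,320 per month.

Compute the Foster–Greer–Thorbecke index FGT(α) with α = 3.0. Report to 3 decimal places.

Below the line: €200, €340, €440, €600, €640, €1,200 (q = 6 of N = 8).
Gap ratios (z−y)/z: (1320−200)/1320 = 0.8485; (1320−340)/1320 = 0.7424; (1320−440)/1320 = 0.6667; (1320−600)/1320 = 0.5455; (1320−640)/1320 = 0.5152; (1320−1200)/1320 = 0.0909.
Raised to α = 3.0: 0.61085; 0.40922; 0.29630; 0.16228; 0.13671; 0.00075.
Sum = 1.616109; FGT(3.0) = 1.616109 / 8 = 0.202.

0.202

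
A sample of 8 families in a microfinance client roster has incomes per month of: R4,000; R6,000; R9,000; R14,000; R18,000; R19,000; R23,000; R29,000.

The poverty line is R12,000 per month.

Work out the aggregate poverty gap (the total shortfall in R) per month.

Below z: R4,000, R6,000, R9,000 (q = 3 of N = 8).
Individual gaps: 12000−4000 = 8000; 12000−6000 = 6000; 12000−9000 = 3000.
Aggregate gap = R17,000.

R17,000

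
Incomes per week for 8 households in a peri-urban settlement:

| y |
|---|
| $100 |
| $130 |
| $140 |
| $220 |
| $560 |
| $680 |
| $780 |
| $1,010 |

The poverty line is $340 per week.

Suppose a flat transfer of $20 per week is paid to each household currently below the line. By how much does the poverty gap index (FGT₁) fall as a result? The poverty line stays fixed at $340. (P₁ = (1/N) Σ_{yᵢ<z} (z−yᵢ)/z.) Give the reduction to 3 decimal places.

Before: below the line — $100, $130, $140, $220; poverty gap index (FGT₁) = 0.28309.
After the $20 transfer: below the line — $120, $150, $160, $240; poverty gap index (FGT₁) = 0.25368.
Reduction = 0.28309 − 0.25368 = 0.029.

0.029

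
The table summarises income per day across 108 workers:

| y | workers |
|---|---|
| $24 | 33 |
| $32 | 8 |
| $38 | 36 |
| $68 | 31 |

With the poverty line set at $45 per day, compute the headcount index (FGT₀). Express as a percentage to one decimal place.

71.3%

77 of the 108 workers have income below $45.
H = 77/108 = 71.3%.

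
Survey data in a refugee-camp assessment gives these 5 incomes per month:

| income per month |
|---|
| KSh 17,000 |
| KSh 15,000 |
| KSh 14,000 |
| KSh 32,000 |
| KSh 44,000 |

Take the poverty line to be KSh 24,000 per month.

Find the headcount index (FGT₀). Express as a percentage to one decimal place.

60.0%

3 of the 5 workers have income below KSh 24,000.
H = 3/5 = 60.0%.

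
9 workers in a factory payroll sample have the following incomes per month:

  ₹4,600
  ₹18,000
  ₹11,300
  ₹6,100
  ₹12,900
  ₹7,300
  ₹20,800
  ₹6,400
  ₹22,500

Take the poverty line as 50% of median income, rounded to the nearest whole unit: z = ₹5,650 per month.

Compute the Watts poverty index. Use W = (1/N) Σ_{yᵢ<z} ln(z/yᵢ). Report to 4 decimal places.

0.0228

Below z: ₹4,600 (q = 1 of N = 9).
Log shortfalls: ln(5650/4600) = 0.2056.
W = 0.205599 / 9 = 0.0228.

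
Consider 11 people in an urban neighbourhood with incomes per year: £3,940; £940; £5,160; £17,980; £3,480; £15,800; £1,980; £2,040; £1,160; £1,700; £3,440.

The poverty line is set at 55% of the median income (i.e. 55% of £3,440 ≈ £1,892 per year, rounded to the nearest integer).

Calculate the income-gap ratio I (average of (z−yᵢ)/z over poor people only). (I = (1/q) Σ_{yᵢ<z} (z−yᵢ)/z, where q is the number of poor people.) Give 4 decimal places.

Incomes under z: £940, £1,160, £1,700 (q = 3 of N = 11).
Relative gaps: 0.5032, 0.3869, 0.1015; sum = 0.991543.
I averages over the q = 3 poor units only: 0.991543 / 3 = 0.3305.

0.3305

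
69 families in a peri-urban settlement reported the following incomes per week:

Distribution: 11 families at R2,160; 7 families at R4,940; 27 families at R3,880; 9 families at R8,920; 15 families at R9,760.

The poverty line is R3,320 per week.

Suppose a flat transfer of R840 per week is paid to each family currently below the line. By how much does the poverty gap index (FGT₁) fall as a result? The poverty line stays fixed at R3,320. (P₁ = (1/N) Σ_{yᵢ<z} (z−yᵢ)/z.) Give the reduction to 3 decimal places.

0.040

Before: below the line — 11×R2,160; poverty gap index (FGT₁) = 0.05570.
After the R840 transfer: below the line — 11×R3,000; poverty gap index (FGT₁) = 0.01537.
Reduction = 0.05570 − 0.01537 = 0.040.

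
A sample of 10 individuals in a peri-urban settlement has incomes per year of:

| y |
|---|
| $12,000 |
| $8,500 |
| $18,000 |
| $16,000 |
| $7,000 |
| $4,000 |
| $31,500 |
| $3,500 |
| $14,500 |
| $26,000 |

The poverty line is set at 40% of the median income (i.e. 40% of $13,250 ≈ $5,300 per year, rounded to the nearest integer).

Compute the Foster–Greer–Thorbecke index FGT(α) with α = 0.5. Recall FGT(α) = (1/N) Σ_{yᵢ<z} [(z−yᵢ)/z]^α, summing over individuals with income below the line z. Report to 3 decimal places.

Poor units: $3,500, $4,000 (q = 2 of N = 10).
Relative gaps: (5300−3500)/5300 = 0.3396; (5300−4000)/5300 = 0.2453.
Raised to α = 0.5: 0.58277; 0.49526.
Sum = 1.078032; FGT(0.5) = 1.078032 / 10 = 0.108.

0.108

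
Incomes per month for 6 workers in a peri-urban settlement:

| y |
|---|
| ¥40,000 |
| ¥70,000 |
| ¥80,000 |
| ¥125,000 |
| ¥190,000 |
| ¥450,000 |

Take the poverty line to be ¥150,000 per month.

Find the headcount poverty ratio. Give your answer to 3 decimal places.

4 of the 6 workers have income below ¥150,000.
H = 4/6 = 0.667.

0.667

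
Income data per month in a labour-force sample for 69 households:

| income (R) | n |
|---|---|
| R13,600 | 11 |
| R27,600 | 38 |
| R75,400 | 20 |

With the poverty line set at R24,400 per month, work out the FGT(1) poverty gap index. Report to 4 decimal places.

0.0706

Below z: 11×R13,600 (q = 11 of N = 69).
Gap ratios (z−y)/z: (24400−13600)/24400 = 0.4426 (×11).
Sum of shortfalls = 4.868852; P₁ averages over all N: 4.868852 / 69 = 0.0706.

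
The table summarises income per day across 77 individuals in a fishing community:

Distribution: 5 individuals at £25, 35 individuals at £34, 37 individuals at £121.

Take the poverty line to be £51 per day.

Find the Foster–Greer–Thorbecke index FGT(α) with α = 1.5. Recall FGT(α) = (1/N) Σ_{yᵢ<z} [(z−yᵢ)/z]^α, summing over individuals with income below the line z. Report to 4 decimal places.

Below the line: 5×£25, 35×£34 (q = 40 of N = 77).
Shortfall ratios: (51−25)/51 = 0.5098 (×5); (51−34)/51 = 0.3333 (×35).
Raised to α = 1.5: 0.36400 (×5); 0.19245 (×35).
Sum = 8.555767; FGT(1.5) = 8.555767 / 77 = 0.1111.

0.1111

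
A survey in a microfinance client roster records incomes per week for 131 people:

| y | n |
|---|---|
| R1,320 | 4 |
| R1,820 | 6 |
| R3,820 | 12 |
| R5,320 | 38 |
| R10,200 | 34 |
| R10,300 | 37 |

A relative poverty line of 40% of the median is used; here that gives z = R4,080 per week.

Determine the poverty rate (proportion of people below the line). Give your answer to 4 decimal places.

22 of the 131 people have income below R4,080.
H = 22/131 = 0.1679.

0.1679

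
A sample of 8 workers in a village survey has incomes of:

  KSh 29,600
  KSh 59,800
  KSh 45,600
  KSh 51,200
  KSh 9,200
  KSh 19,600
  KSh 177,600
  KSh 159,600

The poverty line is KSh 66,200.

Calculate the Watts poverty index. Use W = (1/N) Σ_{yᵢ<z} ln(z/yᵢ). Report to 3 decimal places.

Below the line: KSh 9,200, KSh 19,600, KSh 29,600, KSh 45,600, KSh 51,200, KSh 59,800 (q = 6 of N = 8).
ln(z/y) terms: ln(66200/9200) = 1.9735; ln(66200/19600) = 1.2172; ln(66200/29600) = 0.8049; ln(66200/45600) = 0.3728; ln(66200/51200) = 0.2569; ln(66200/59800) = 0.1017.
W = 4.726922 / 8 = 0.591.

0.591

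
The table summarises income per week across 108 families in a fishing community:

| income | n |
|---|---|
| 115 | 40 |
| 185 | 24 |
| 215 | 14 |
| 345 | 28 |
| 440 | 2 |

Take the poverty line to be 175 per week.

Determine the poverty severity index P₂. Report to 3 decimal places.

Below the line: 40×115 (q = 40 of N = 108).
Normalized shortfalls: (175−115)/175 = 0.3429 (×40).
Squared: 0.1176 (×40).
Sum = 4.702041; P₂ = 4.702041 / 108 = 0.044.

0.044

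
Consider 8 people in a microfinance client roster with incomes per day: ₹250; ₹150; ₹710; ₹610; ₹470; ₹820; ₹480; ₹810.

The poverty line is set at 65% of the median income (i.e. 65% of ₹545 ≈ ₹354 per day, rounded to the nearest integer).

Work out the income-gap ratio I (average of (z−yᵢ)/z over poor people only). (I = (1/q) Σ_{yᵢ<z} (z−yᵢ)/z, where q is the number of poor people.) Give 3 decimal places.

Poor units: ₹150, ₹250 (q = 2 of N = 8).
Shortfall ratios (z−y)/z: 0.5763, 0.2938; sum = 0.870056.
The income-gap ratio divides by q (the poor only): 0.870056 / 2 = 0.435.

0.435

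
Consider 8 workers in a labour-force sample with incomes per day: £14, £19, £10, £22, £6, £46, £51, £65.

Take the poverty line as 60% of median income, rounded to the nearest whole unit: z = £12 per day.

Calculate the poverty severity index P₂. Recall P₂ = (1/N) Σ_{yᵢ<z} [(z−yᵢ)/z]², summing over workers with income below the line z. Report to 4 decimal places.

0.0347

Below the line: £6, £10 (q = 2 of N = 8).
Shortfall ratios: (12−6)/12 = 0.5000; (12−10)/12 = 0.1667.
Squared: 0.2500; 0.0278.
Sum = 0.277778; P₂ = 0.277778 / 8 = 0.0347.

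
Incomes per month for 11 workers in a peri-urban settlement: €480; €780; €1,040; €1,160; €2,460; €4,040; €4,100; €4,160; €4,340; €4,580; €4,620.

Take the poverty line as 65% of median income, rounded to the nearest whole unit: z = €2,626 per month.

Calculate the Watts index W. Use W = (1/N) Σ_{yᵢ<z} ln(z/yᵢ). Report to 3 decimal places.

Below the line: €480, €780, €1,040, €1,160, €2,460 (q = 5 of N = 11).
ln(z/y) terms: ln(2626/480) = 1.6994; ln(2626/780) = 1.2139; ln(2626/1040) = 0.9262; ln(2626/1160) = 0.8170; ln(2626/2460) = 0.0653.
W = 4.721937 / 11 = 0.429.

0.429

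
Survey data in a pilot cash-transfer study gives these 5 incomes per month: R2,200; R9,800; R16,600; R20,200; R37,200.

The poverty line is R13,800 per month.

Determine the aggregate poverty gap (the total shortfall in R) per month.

R15,600

Below the line: R2,200, R9,800 (q = 2 of N = 5).
Individual gaps: 13800−2200 = 11600; 13800−9800 = 4000.
Aggregate gap = R15,600.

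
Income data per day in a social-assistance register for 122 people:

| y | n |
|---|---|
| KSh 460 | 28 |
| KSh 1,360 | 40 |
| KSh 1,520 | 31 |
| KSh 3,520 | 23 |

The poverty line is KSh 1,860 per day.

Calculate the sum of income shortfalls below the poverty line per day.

KSh 69,740

Poor units: 28×KSh 460, 40×KSh 1,360, 31×KSh 1,520 (q = 99 of N = 122).
Individual gaps: 28×(1860−460) = 39200; 40×(1860−1360) = 20000; 31×(1860−1520) = 10540.
Aggregate gap = KSh 69,740.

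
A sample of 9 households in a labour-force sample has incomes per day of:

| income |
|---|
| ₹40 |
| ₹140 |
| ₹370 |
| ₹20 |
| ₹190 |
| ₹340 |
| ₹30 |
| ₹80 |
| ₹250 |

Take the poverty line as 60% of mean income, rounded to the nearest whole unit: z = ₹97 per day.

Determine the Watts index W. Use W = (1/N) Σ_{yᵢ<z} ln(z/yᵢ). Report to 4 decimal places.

0.4257

Poor units: ₹20, ₹30, ₹40, ₹80 (q = 4 of N = 9).
Log gaps: ln(97/20) = 1.5790; ln(97/30) = 1.1735; ln(97/40) = 0.8858; ln(97/80) = 0.1927.
W = 3.831008 / 9 = 0.4257.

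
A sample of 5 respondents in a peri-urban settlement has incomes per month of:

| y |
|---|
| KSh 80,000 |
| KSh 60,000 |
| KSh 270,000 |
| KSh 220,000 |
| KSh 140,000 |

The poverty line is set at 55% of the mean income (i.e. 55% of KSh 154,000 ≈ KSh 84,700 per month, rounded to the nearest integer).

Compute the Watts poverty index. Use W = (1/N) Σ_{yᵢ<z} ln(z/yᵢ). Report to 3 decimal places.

Below z: KSh 60,000, KSh 80,000 (q = 2 of N = 5).
Log shortfalls: ln(84700/60000) = 0.3448; ln(84700/80000) = 0.0571.
W = 0.401860 / 5 = 0.080.

0.080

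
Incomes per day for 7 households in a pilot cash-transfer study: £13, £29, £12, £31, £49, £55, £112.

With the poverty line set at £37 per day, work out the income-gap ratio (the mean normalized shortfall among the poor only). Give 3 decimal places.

0.426

Poor units: £12, £13, £29, £31 (q = 4 of N = 7).
Relative gaps: 0.6757, 0.6486, 0.2162, 0.1622; sum = 1.702703.
I averages over the q = 4 poor units only: 1.702703 / 4 = 0.426.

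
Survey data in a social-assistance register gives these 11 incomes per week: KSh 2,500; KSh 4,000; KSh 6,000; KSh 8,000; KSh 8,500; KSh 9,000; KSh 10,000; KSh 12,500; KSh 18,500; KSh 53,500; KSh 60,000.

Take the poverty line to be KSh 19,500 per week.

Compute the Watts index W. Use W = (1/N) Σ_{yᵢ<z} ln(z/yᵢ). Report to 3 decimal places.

0.771

Incomes under z: KSh 2,500, KSh 4,000, KSh 6,000, KSh 8,000, KSh 8,500, KSh 9,000, KSh 10,000, KSh 12,500, KSh 18,500 (q = 9 of N = 11).
Log gaps: ln(19500/2500) = 2.0541; ln(19500/4000) = 1.5841; ln(19500/6000) = 1.1787; ln(19500/8000) = 0.8910; ln(19500/8500) = 0.8303; ln(19500/9000) = 0.7732; ln(19500/10000) = 0.6678; ln(19500/12500) = 0.4447; ln(19500/18500) = 0.0526.
W = 8.476569 / 11 = 0.771.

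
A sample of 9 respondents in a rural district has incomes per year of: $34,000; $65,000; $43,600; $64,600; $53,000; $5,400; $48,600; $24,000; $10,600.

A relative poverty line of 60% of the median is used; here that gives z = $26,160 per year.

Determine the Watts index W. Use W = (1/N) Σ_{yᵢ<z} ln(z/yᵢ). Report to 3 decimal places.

0.285

Below z: $5,400, $10,600, $24,000 (q = 3 of N = 9).
Log gaps: ln(26160/5400) = 1.5778; ln(26160/10600) = 0.9034; ln(26160/24000) = 0.0862.
W = 2.567388 / 9 = 0.285.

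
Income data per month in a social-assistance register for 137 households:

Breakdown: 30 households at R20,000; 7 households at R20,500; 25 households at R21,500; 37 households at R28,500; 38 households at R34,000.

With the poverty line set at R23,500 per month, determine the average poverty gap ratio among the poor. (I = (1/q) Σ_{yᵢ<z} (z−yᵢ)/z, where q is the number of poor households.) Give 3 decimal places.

Poor units: 30×R20,000, 7×R20,500, 25×R21,500 (q = 62 of N = 137).
Shortfall ratios (z−y)/z: 0.1489 (×30), 0.1277 (×7), 0.0851 (×25); sum = 7.489362.
The income-gap ratio divides by q (the poor only): 7.489362 / 62 = 0.121.

0.121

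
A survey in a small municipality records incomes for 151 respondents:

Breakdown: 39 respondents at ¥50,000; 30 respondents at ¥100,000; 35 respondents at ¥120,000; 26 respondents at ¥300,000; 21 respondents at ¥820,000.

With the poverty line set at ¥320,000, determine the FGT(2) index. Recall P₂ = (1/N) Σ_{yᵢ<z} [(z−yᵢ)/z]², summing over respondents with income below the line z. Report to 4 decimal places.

Incomes under z: 39×¥50,000, 30×¥100,000, 35×¥120,000, 26×¥300,000 (q = 130 of N = 151).
Normalized shortfalls: (320000−50000)/320000 = 0.8438 (×39); (320000−100000)/320000 = 0.6875 (×30); (320000−120000)/320000 = 0.6250 (×35); (320000−300000)/320000 = 0.0625 (×26).
Squared: 0.7119 (×39); 0.4727 (×30); 0.3906 (×35); 0.0039 (×26).
Sum = 55.717773; P₂ = 55.717773 / 151 = 0.3690.

0.3690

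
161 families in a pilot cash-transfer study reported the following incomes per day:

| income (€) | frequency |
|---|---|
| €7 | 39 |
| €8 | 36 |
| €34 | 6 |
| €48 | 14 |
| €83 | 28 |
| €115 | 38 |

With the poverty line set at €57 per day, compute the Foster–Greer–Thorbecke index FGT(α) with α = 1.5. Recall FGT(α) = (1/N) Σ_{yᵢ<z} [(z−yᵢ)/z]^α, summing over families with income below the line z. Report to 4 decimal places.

Below z: 39×€7, 36×€8, 6×€34, 14×€48 (q = 95 of N = 161).
Relative gaps: (57−7)/57 = 0.8772 (×39); (57−8)/57 = 0.8596 (×36); (57−34)/57 = 0.4035 (×6); (57−48)/57 = 0.1579 (×14).
Raised to α = 1.5: 0.82157 (×39); 0.79704 (×36); 0.25632 (×6); 0.06274 (×14).
Sum = 63.150931; FGT(1.5) = 63.150931 / 161 = 0.3922.

0.3922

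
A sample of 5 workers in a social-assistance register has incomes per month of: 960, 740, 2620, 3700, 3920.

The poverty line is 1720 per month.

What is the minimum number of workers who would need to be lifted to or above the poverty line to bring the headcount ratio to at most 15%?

2

2 of the 5 workers are poor, so H = 2/5 = 0.400.
A headcount ratio of at most 15% allows at most ⌊0.15 × 5⌋ = 0 poor workers.
So at least 2 − 0 = 2 must be lifted.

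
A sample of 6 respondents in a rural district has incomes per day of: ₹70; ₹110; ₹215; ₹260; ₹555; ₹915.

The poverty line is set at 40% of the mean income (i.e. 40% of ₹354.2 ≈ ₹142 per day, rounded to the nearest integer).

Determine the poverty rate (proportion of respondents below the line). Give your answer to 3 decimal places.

0.333

2 of the 6 respondents have income below ₹142.
H = 2/6 = 0.333.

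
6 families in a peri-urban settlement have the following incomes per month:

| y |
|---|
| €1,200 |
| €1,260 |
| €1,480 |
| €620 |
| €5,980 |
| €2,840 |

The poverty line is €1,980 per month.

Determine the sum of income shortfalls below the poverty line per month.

€3,360

Poor units: €620, €1,200, €1,260, €1,480 (q = 4 of N = 6).
Individual gaps: 1980−620 = 1360; 1980−1200 = 780; 1980−1260 = 720; 1980−1480 = 500.
Aggregate gap = €3,360.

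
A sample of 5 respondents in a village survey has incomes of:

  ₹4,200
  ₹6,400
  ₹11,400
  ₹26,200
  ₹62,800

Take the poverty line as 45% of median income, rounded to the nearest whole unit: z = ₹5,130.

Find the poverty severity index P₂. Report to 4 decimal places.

0.0066

Poor units: ₹4,200 (q = 1 of N = 5).
Normalized shortfalls: (5130−4200)/5130 = 0.1813.
Squared: 0.0329.
Sum = 0.032865; P₂ = 0.032865 / 5 = 0.0066.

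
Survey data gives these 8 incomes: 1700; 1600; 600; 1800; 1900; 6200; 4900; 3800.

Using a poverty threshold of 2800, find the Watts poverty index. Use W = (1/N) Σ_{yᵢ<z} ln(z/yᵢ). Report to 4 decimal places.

Below z: 600, 1600, 1700, 1800, 1900 (q = 5 of N = 8).
Log gaps: ln(2800/600) = 1.5404; ln(2800/1600) = 0.5596; ln(2800/1700) = 0.4990; ln(2800/1800) = 0.4418; ln(2800/1900) = 0.3878.
W = 3.428650 / 8 = 0.4286.

0.4286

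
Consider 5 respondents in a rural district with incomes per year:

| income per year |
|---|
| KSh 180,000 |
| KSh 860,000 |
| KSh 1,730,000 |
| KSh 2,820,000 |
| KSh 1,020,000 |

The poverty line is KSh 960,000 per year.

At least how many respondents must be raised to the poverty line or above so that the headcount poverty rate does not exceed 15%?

Currently q = 2 of N = 5 are below the line (H = 0.400).
A headcount ratio of at most 15% allows at most ⌊0.15 × 5⌋ = 0 poor respondents.
So at least 2 − 0 = 2 must be lifted.

2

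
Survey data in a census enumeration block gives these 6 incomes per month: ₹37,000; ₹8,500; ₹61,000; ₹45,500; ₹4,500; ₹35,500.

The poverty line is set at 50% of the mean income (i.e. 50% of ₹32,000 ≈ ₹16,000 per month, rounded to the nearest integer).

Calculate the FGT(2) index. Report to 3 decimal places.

0.123

Below z: ₹4,500, ₹8,500 (q = 2 of N = 6).
Relative gaps: (16000−4500)/16000 = 0.7188; (16000−8500)/16000 = 0.4688.
Squared: 0.5166; 0.2197.
Sum = 0.736328; P₂ = 0.736328 / 6 = 0.123.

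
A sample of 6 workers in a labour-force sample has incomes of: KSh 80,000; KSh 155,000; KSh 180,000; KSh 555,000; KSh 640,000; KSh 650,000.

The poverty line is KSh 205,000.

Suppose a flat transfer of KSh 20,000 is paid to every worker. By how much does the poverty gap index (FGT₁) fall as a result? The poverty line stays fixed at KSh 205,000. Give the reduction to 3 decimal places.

0.049

Before: below the line — KSh 80,000, KSh 155,000, KSh 180,000; poverty gap index (FGT₁) = 0.16260.
After the KSh 20,000 transfer: below the line — KSh 100,000, KSh 175,000, KSh 200,000; poverty gap index (FGT₁) = 0.11382.
Reduction = 0.16260 − 0.11382 = 0.049.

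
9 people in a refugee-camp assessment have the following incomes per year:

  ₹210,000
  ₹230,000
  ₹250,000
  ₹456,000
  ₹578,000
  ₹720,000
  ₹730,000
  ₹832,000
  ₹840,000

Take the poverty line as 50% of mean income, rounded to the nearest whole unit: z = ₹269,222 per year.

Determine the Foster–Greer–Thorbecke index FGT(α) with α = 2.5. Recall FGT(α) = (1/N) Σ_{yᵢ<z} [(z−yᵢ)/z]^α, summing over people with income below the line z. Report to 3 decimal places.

Poor units: ₹210,000, ₹230,000, ₹250,000 (q = 3 of N = 9).
Normalized shortfalls: (269222−210000)/269222 = 0.2200; (269222−230000)/269222 = 0.1457; (269222−250000)/269222 = 0.0714.
Raised to α = 2.5: 0.02270; 0.00810; 0.00136.
Sum = 0.032158; FGT(2.5) = 0.032158 / 9 = 0.004.

0.004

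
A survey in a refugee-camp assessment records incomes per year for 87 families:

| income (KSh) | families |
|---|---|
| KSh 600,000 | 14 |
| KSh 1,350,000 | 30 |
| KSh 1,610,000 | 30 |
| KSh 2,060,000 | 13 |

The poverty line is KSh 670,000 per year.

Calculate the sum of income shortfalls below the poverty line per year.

KSh 980,000

Incomes under z: 14×KSh 600,000 (q = 14 of N = 87).
Individual gaps: 14×(670000−600000) = 980000.
Aggregate gap = KSh 980,000.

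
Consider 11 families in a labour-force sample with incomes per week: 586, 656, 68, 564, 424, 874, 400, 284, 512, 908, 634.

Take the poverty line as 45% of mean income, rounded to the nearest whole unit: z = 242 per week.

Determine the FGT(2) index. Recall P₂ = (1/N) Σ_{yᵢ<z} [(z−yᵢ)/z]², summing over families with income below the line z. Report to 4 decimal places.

0.0470

Below z: 68 (q = 1 of N = 11).
Normalized shortfalls: (242−68)/242 = 0.7190.
Squared: 0.5170.
Sum = 0.516973; P₂ = 0.516973 / 11 = 0.0470.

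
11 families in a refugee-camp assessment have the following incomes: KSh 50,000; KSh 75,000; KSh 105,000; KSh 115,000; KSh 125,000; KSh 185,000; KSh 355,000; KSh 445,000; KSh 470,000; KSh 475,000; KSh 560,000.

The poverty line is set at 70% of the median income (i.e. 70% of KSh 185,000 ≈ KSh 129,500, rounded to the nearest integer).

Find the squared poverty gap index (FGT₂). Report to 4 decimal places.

0.0549

Poor units: KSh 50,000, KSh 75,000, KSh 105,000, KSh 115,000, KSh 125,000 (q = 5 of N = 11).
Shortfall ratios: (129500−50000)/129500 = 0.6139; (129500−75000)/129500 = 0.4208; (129500−105000)/129500 = 0.1892; (129500−115000)/129500 = 0.1120; (129500−125000)/129500 = 0.0347.
Squared: 0.3769; 0.1771; 0.0358; 0.0125; 0.0012.
Sum = 0.603524; P₂ = 0.603524 / 11 = 0.0549.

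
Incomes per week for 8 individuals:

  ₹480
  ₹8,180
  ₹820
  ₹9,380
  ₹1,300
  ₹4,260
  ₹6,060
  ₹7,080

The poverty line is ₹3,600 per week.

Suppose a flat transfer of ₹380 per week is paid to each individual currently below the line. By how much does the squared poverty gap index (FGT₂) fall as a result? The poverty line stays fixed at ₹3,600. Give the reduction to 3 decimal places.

0.056

Before: below the line — ₹480, ₹820, ₹1,300; squared poverty gap index (FGT₂) = 0.21945.
After the ₹380 transfer: below the line — ₹860, ₹1,200, ₹1,680; squared poverty gap index (FGT₂) = 0.16352.
Reduction = 0.21945 − 0.16352 = 0.056.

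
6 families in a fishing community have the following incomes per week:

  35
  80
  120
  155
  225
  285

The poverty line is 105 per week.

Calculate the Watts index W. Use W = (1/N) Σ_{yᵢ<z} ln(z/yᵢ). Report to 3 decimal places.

0.228

Below the line: 35, 80 (q = 2 of N = 6).
ln(z/y) terms: ln(105/35) = 1.0986; ln(105/80) = 0.2719.
W = 1.370546 / 6 = 0.228.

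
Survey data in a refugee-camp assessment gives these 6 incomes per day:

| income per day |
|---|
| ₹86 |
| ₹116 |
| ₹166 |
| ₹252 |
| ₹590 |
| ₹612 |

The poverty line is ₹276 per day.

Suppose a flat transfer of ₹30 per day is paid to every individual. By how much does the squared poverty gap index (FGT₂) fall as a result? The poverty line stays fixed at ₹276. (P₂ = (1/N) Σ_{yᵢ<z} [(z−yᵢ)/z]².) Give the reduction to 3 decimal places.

0.056

Before: below the line — ₹86, ₹116, ₹166, ₹252; squared poverty gap index (FGT₂) = 0.16273.
After the ₹30 transfer: below the line — ₹116, ₹146, ₹196; squared poverty gap index (FGT₂) = 0.10699.
Reduction = 0.16273 − 0.10699 = 0.056.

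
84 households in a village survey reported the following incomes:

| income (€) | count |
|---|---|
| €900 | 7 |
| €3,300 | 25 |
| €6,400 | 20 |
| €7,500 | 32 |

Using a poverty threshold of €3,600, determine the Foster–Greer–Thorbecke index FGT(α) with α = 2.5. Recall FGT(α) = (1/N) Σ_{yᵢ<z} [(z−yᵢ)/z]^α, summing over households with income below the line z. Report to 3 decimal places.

0.041

Incomes under z: 7×€900, 25×€3,300 (q = 32 of N = 84).
Normalized shortfalls: (3600−900)/3600 = 0.7500 (×7); (3600−3300)/3600 = 0.0833 (×25).
Raised to α = 2.5: 0.48714 (×7); 0.00200 (×25).
Sum = 3.460092; FGT(2.5) = 3.460092 / 84 = 0.041.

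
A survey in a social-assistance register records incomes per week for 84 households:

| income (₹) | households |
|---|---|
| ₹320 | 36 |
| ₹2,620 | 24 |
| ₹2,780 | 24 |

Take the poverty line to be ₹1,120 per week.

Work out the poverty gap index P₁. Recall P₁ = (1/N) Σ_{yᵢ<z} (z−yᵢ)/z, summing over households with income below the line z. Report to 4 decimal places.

0.3061

Below the line: 36×₹320 (q = 36 of N = 84).
Normalized shortfalls: (1120−320)/1120 = 0.7143 (×36).
Sum of shortfalls = 25.714286; P₁ averages over all N: 25.714286 / 84 = 0.3061.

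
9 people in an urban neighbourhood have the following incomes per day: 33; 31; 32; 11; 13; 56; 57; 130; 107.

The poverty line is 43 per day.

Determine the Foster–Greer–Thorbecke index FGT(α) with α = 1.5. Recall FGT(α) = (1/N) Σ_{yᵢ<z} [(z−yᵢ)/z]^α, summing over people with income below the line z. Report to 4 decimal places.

Poor units: 11, 13, 31, 32, 33 (q = 5 of N = 9).
Relative gaps: (43−11)/43 = 0.7442; (43−13)/43 = 0.6977; (43−31)/43 = 0.2791; (43−32)/43 = 0.2558; (43−33)/43 = 0.2326.
Raised to α = 1.5: 0.64198; 0.58275; 0.14742; 0.12939; 0.11215.
Sum = 1.613687; FGT(1.5) = 1.613687 / 9 = 0.1793.

0.1793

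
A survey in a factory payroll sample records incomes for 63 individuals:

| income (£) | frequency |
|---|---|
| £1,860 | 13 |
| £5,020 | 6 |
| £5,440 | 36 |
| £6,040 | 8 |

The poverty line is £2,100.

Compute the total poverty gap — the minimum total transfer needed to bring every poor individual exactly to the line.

£3,120

Below the line: 13×£1,860 (q = 13 of N = 63).
Individual gaps: 13×(2100−1860) = 3120.
Aggregate gap = £3,120.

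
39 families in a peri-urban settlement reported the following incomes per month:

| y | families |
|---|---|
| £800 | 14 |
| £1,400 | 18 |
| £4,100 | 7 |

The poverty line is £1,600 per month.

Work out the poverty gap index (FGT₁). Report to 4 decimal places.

0.2372

Incomes under z: 14×£800, 18×£1,400 (q = 32 of N = 39).
Normalized shortfalls: (1600−800)/1600 = 0.5000 (×14); (1600−1400)/1600 = 0.1250 (×18).
Sum of shortfalls = 9.250000; P₁ averages over all N: 9.250000 / 39 = 0.2372.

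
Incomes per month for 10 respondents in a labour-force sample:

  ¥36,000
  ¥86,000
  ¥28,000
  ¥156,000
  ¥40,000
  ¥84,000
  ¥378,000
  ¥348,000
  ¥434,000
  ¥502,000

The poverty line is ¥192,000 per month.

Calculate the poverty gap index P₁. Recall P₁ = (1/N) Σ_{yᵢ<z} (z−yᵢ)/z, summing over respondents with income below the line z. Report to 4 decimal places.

0.3760

Below the line: ¥28,000, ¥36,000, ¥40,000, ¥84,000, ¥86,000, ¥156,000 (q = 6 of N = 10).
Relative gaps: (192000−28000)/192000 = 0.8542; (192000−36000)/192000 = 0.8125; (192000−40000)/192000 = 0.7917; (192000−84000)/192000 = 0.5625; (192000−86000)/192000 = 0.5521; (192000−156000)/192000 = 0.1875.
Σ = 3.760417. Dividing by the full population N = 10 gives P₁ = 0.3760.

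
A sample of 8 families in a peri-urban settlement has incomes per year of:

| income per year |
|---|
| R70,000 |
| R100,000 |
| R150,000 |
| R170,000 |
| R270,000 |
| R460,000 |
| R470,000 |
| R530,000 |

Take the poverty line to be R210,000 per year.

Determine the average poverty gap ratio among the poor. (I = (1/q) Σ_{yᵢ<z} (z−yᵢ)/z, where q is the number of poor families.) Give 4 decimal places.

Poor units: R70,000, R100,000, R150,000, R170,000 (q = 4 of N = 8).
Shortfall ratios (z−y)/z: 0.6667, 0.5238, 0.2857, 0.1905; sum = 1.666667.
The income-gap ratio divides by q (the poor only): 1.666667 / 4 = 0.4167.

0.4167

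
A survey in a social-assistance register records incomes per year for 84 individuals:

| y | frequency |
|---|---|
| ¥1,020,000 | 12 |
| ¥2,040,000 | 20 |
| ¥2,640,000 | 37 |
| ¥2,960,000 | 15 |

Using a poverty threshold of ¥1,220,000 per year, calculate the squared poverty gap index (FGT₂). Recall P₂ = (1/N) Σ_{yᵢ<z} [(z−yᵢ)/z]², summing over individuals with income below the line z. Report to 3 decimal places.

Below the line: 12×¥1,020,000 (q = 12 of N = 84).
Gap ratios (z−y)/z: (1220000−1020000)/1220000 = 0.1639 (×12).
Squared: 0.0269 (×12).
Sum = 0.322494; P₂ = 0.322494 / 84 = 0.004.

0.004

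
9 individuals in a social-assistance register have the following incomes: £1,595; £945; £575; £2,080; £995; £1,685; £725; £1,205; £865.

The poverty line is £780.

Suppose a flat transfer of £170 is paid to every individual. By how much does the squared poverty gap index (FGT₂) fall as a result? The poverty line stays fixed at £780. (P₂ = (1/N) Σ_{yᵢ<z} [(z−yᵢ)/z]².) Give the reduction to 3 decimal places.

Before: below the line — £575, £725; squared poverty gap index (FGT₂) = 0.00823.
After the £170 transfer: below the line — £745; squared poverty gap index (FGT₂) = 0.00022.
Reduction = 0.00823 − 0.00022 = 0.008.

0.008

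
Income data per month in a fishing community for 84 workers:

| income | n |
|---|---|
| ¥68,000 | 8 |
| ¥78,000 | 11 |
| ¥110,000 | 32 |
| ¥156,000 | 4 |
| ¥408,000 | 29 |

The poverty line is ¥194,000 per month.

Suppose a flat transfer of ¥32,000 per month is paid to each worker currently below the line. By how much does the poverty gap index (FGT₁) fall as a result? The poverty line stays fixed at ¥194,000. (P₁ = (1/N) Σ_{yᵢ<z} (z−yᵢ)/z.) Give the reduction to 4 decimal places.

0.1080

Before: below the line — 8×¥68,000, 11×¥78,000, 32×¥110,000, 4×¥156,000; poverty gap index (FGT₁) = 0.314433.
After the ¥32,000 transfer: below the line — 8×¥100,000, 11×¥110,000, 32×¥142,000, 4×¥188,000; poverty gap index (FGT₁) = 0.206431.
Reduction = 0.314433 − 0.206431 = 0.1080.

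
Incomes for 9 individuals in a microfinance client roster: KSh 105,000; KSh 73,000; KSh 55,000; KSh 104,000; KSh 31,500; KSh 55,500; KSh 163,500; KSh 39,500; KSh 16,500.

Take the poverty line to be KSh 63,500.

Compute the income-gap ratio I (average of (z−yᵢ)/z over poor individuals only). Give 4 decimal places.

0.3764

Poor units: KSh 16,500, KSh 31,500, KSh 39,500, KSh 55,000, KSh 55,500 (q = 5 of N = 9).
Shortfall ratios (z−y)/z: 0.7402, 0.5039, 0.3780, 0.1339, 0.1260; sum = 1.881890.
The income-gap ratio divides by q (the poor only): 1.881890 / 5 = 0.3764.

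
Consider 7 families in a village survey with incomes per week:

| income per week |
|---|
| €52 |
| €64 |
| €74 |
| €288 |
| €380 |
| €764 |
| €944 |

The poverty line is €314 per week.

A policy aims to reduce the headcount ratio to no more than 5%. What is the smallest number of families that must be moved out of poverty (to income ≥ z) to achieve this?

4 of the 7 families are poor, so H = 4/7 = 0.571.
A headcount ratio of at most 5% allows at most ⌊0.05 × 7⌋ = 0 poor families.
So at least 4 − 0 = 4 must be lifted.

4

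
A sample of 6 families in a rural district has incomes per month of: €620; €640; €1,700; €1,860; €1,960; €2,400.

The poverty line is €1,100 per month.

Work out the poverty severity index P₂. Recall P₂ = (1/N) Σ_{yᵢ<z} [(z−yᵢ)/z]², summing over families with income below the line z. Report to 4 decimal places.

Incomes under z: €620, €640 (q = 2 of N = 6).
Normalized shortfalls: (1100−620)/1100 = 0.4364; (1100−640)/1100 = 0.4182.
Squared: 0.1904; 0.1749.
Sum = 0.365289; P₂ = 0.365289 / 6 = 0.0609.

0.0609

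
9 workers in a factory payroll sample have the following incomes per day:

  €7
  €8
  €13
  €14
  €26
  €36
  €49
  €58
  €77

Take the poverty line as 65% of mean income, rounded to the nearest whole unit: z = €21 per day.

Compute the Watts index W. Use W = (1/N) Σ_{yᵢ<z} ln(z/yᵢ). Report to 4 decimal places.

Below the line: €7, €8, €13, €14 (q = 4 of N = 9).
Log gaps: ln(21/7) = 1.0986; ln(21/8) = 0.9651; ln(21/13) = 0.4796; ln(21/14) = 0.4055.
W = 2.948731 / 9 = 0.3276.

0.3276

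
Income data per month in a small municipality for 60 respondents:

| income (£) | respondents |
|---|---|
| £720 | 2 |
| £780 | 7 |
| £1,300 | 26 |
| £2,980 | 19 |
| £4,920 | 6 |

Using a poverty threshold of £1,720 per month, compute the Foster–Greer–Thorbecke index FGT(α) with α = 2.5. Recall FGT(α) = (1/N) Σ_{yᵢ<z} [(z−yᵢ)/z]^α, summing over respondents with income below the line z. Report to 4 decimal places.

Poor units: 2×£720, 7×£780, 26×£1,300 (q = 35 of N = 60).
Gap ratios (z−y)/z: (1720−720)/1720 = 0.5814 (×2); (1720−780)/1720 = 0.5465 (×7); (1720−1300)/1720 = 0.2442 (×26).
Raised to α = 2.5: 0.25774 (×2); 0.22080 (×7); 0.02946 (×26).
Sum = 2.827157; FGT(2.5) = 2.827157 / 60 = 0.0471.

0.0471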